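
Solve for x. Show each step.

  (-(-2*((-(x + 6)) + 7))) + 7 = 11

Step 1. [(-(-2*((-(x + 6)) + 7))) + 7 = 11] the outer +7 inverts by subtracting 7 ⇒ sub: -(-2*((-(x + 6)) + 7)) = 4.
Step 2. [-(-2*((-(x + 6)) + 7)) = 4] LHS negated; negate both sides ⇒ neg: -2*((-(x + 6)) + 7) = -4.
Step 3. [-2*((-(x + 6)) + 7) = -4] divide by the outer -2, so div: (-(x + 6)) + 7 = 2.
Step 4. [(-(x + 6)) + 7 = 2] peel the +7: subtract 7 from each side, so sub: -(x + 6) = -5.
Step 5. [-(x + 6) = -5] leading − — multiply by −1, so neg: x + 6 = 5.
Step 6. [x + 6 = 5] the outer +6 inverts by subtracting 6 ⇒ sub: x = -1.

Answer: x ∈ {-1}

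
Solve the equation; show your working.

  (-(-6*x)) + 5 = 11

Step 1. [(-(-6*x)) + 5 = 11] +5 is outermost — subtract 5 both sides. So sub: -(-6*x) = 6.
Step 2. [-(-6*x) = 6] flip signs both sides, so neg: -6*x = -6.
Step 3. [-6*x = -6] leading coefficient -6: divide by -6, so div: x = 1.

Answer: x ∈ {1}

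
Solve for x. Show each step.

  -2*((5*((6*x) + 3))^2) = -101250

Step 1. [-2*((5*((6*x) + 3))^2) = -101250] leading coefficient -2: divide by -2 ⇒ div: (5*((6*x) + 3))^2 = 50625.
Step 2. [(5*((6*x) + 3))^2 = 50625] LHS squared, RHS 50625 ≥ 0: apply √ (±) ⇒ sqrt: 5*((6*x) + 3) = 225 or -225.
Step 3. [5*((6*x) + 3) = 225 or -225] 5 out front; divide by 5 ⇒ div: (6*x) + 3 = 45 or -45.
Step 4. [(6*x) + 3 = 45 or -45] the outer +3 inverts by subtracting 3. So sub: 6*x = 42 or -48.
Step 5. [6*x = 42 or -48] LHS = 6·(…); ÷6 both sides. So div: x = 7 or -8.

Answer: x ∈ {-8, 7}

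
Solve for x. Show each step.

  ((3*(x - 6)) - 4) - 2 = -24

Step 1. [((3*(x - 6)) - 4) - 2 = -24] 2 comes off first (add 2), so sub: (3*(x - 6)) - 4 = -22.
Step 2. [(3*(x - 6)) - 4 = -22] peel the -4: add 4 from each side ⇒ sub: 3*(x - 6) = -18.
Step 3. [3*(x - 6) = -18] 3·(inner) — divide through by 3. So div: x - 6 = -6.
Step 4. [x - 6 = -6] peel the -6: add 6 from each side ⇒ sub: x = 0.

Answer: x ∈ {0}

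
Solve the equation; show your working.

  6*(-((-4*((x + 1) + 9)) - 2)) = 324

Step 1. [6*(-((-4*((x + 1) + 9)) - 2)) = 324] LHS = 6·(…); ÷6 both sides ⇒ div: -((-4*((x + 1) + 9)) - 2) = 54.
Step 2. [-((-4*((x + 1) + 9)) - 2) = 54] leading − — multiply by −1, so neg: (-4*((x + 1) + 9)) - 2 = -54.
Step 3. [(-4*((x + 1) + 9)) - 2 = -54] the outer -2 inverts by adding 2. So sub: -4*((x + 1) + 9) = -52.
Step 4. [-4*((x + 1) + 9) = -52] divide by the outer -4 ⇒ div: (x + 1) + 9 = 13.
Step 5. [(x + 1) + 9 = 13] peel the +9: subtract 9 from each side, so sub: x + 1 = 4.
Step 6. [x + 1 = 4] subtract 1: x sits inside (… + 1). So sub: x = 3.

Answer: x ∈ {3}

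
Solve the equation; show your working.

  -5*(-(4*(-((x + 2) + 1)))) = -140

Step 1. [-5*(-(4*(-((x + 2) + 1)))) = -140] leading coefficient -5: divide by -5 ⇒ div: -(4*(-((x + 2) + 1))) = 28.
Step 2. [-(4*(-((x + 2) + 1))) = 28] LHS negated; negate both sides ⇒ neg: 4*(-((x + 2) + 1)) = -28.
Step 3. [4*(-((x + 2) + 1)) = -28] 4 out front; divide by 4. So div: -((x + 2) + 1) = -7.
Step 4. [-((x + 2) + 1) = -7] LHS negated; negate both sides. So neg: (x + 2) + 1 = 7.
Step 5. [(x + 2) + 1 = 7] the outer +1 inverts by subtracting 1, so sub: x + 2 = 6.
Step 6. [x + 2 = 6] 2 comes off first (subtract 2), so sub: x = 4.

Answer: x ∈ {4}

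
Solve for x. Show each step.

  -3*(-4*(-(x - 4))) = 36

Step 1. [-3*(-4*(-(x - 4))) = 36] -3 out front; divide by -3. So div: -4*(-(x - 4)) = -12.
Step 2. [-4*(-(x - 4)) = -12] -4·(inner) — divide through by -4. So div: -(x - 4) = 3.
Step 3. [-(x - 4) = 3] flip signs both sides, so neg: x - 4 = -3.
Step 4. [x - 4 = -3] add 4: x sits inside (… - 4). So sub: x = 1.

Answer: x ∈ {1}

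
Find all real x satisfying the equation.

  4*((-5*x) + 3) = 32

Step 1. [4*((-5*x) + 3) = 32] leading coefficient 4: divide by 4, so div: (-5*x) + 3 = 8.
Step 2. [(-5*x) + 3 = 8] the outer +3 inverts by subtracting 3. So sub: -5*x = 5.
Step 3. [-5*x = 5] -5·(inner) — divide through by -5 ⇒ div: x = -1.

Answer: x ∈ {-1}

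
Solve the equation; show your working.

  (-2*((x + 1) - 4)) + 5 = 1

Step 1. [(-2*((x + 1) - 4)) + 5 = 1] peel the +5: subtract 5 from each side ⇒ sub: -2*((x + 1) - 4) = -4.
Step 2. [-2*((x + 1) - 4) = -4] -2·(inner) — divide through by -2. So div: (x + 1) - 4 = 2.
Step 3. [(x + 1) - 4 = 2] peel the -4: add 4 from each side, so sub: x + 1 = 6.
Step 4. [x + 1 = 6] the outer +1 inverts by subtracting 1. So sub: x = 5.

Answer: x ∈ {5}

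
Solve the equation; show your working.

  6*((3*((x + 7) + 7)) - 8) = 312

Step 1. [6*((3*((x + 7) + 7)) - 8) = 312] 6 out front; divide by 6, so div: (3*((x + 7) + 7)) - 8 = 52.
Step 2. [(3*((x + 7) + 7)) - 8 = 52] add 8: x sits inside (… - 8) ⇒ sub: 3*((x + 7) + 7) = 60.
Step 3. [3*((x + 7) + 7) = 60] LHS = 3·(…); ÷3 both sides, so div: (x + 7) + 7 = 20.
Step 4. [(x + 7) + 7 = 20] 7 comes off first (subtract 7) ⇒ sub: x + 7 = 13.
Step 5. [x + 7 = 13] 7 comes off first (subtract 7) ⇒ sub: x = 6.

Answer: x ∈ {6}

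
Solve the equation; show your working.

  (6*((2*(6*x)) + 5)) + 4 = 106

Step 1. [(6*((2*(6*x)) + 5)) + 4 = 106] subtract 4: x sits inside (… + 4) ⇒ sub: 6*((2*(6*x)) + 5) = 102.
Step 2. [6*((2*(6*x)) + 5) = 102] 6 out front; divide by 6. So div: (2*(6*x)) + 5 = 17.
Step 3. [(2*(6*x)) + 5 = 17] peel the +5: subtract 5 from each side, so sub: 2*(6*x) = 12.
Step 4. [2*(6*x) = 12] 2·(inner) — divide through by 2 ⇒ div: 6*x = 6.
Step 5. [6*x = 6] leading coefficient 6: divide by 6, so div: x = 1.

Answer: x ∈ {1}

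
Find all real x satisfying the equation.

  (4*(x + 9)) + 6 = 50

Step 1. [(4*(x + 9)) + 6 = 50] 6 comes off first (subtract 6). So sub: 4*(x + 9) = 44.
Step 2. [4*(x + 9) = 44] leading coefficient 4: divide by 4 ⇒ div: x + 9 = 11.
Step 3. [x + 9 = 11] peel the +9: subtract 9 from each side, so sub: x = 2.

Answer: x ∈ {2}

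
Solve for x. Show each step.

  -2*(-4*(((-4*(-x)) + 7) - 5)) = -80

Step 1. [-2*(-4*(((-4*(-x)) + 7) - 5)) = -80] -2·(inner) — divide through by -2 ⇒ div: -4*(((-4*(-x)) + 7) - 5) = 40.
Step 2. [-4*(((-4*(-x)) + 7) - 5) = 40] divide by the outer -4. So div: ((-4*(-x)) + 7) - 5 = -10.
Step 3. [((-4*(-x)) + 7) - 5 = -10] 5 comes off first (add 5) ⇒ sub: (-4*(-x)) + 7 = -5.
Step 4. [(-4*(-x)) + 7 = -5] 7 comes off first (subtract 7). So sub: -4*(-x) = -12.
Step 5. [-4*(-x) = -12] LHS = -4·(…); ÷-4 both sides, so div: -x = 3.
Step 6. [-x = 3] flip signs both sides ⇒ neg: x = -3.

Answer: x ∈ {-3}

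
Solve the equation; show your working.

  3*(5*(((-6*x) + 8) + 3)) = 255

Step 1. [3*(5*(((-6*x) + 8) + 3)) = 255] 3 out front; divide by 3 ⇒ div: 5*(((-6*x) + 8) + 3) = 85.
Step 2. [5*(((-6*x) + 8) + 3) = 85] divide by the outer 5. So div: ((-6*x) + 8) + 3 = 17.
Step 3. [((-6*x) + 8) + 3 = 17] 3 comes off first (subtract 3). So sub: (-6*x) + 8 = 14.
Step 4. [(-6*x) + 8 = 14] +8 is outermost — subtract 8 both sides ⇒ sub: -6*x = 6.
Step 5. [-6*x = 6] leading coefficient -6: divide by -6, so div: x = -1.

Answer: x ∈ {-1}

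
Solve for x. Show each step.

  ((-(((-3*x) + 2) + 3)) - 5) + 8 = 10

Step 1. [((-(((-3*x) + 2) + 3)) - 5) + 8 = 10] +8 is outermost — subtract 8 both sides, so sub: (-(((-3*x) + 2) + 3)) - 5 = 2.
Step 2. [(-(((-3*x) + 2) + 3)) - 5 = 2] -5 is outermost — add 5 both sides, so sub: -(((-3*x) + 2) + 3) = 7.
Step 3. [-(((-3*x) + 2) + 3) = 7] flip signs both sides ⇒ neg: ((-3*x) + 2) + 3 = -7.
Step 4. [((-3*x) + 2) + 3 = -7] +3 is outermost — subtract 3 both sides ⇒ sub: (-3*x) + 2 = -10.
Step 5. [(-3*x) + 2 = -10] peel the +2: subtract 2 from each side, so sub: -3*x = -12.
Step 6. [-3*x = -12] -3·(inner) — divide through by -3 ⇒ div: x = 4.

Answer: x ∈ {4}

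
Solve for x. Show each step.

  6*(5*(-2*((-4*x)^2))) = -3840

Step 1. [6*(5*(-2*((-4*x)^2))) = -3840] 6 out front; divide by 6. So div: 5*(-2*((-4*x)^2)) = -640.
Step 2. [5*(-2*((-4*x)^2)) = -640] divide by the outer 5. So div: -2*((-4*x)^2) = -128.
Step 3. [-2*((-4*x)^2) = -128] leading coefficient -2: divide by -2 ⇒ div: (-4*x)^2 = 64.
Step 4. [(-4*x)^2 = 64] LHS squared, RHS 64 ≥ 0: apply √ (±), so sqrt: -4*x = 8 or -8.
Step 5. [-4*x = 8 or -8] -4·(inner) — divide through by -4, so div: x = -2 or 2.

Answer: x ∈ {-2, 2}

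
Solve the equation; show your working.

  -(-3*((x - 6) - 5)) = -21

Step 1. [-(-3*((x - 6) - 5)) = -21] leading − — multiply by −1. So neg: -3*((x - 6) - 5) = 21.
Step 2. [-3*((x - 6) - 5) = 21] leading coefficient -3: divide by -3. So div: (x - 6) - 5 = -7.
Step 3. [(x - 6) - 5 = -7] -5 is outermost — add 5 both sides ⇒ sub: x - 6 = -2.
Step 4. [x - 6 = -2] the outer -6 inverts by adding 6, so sub: x = 4.

Answer: x ∈ {4}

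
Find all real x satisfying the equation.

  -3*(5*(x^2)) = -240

Step 1. [-3*(5*(x^2)) = -240] divide by the outer -3 ⇒ div: 5*(x^2) = 80.
Step 2. [5*(x^2) = 80] leading coefficient 5: divide by 5 ⇒ div: x^2 = 16.
Step 3. [x^2 = 16] √ both sides: 16 ≥ 0 gives two branches ⇒ sqrt: x = 4 or -4.

Answer: x ∈ {-4, 4}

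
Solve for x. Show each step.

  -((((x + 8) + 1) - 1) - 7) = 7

Step 1. [-((((x + 8) + 1) - 1) - 7) = 7] LHS negated; negate both sides ⇒ neg: (((x + 8) + 1) - 1) - 7 = -7.
Step 2. [(((x + 8) + 1) - 1) - 7 = -7] the outer -7 inverts by adding 7 ⇒ sub: ((x + 8) + 1) - 1 = 0.
Step 3. [((x + 8) + 1) - 1 = 0] -1 is outermost — add 1 both sides ⇒ sub: (x + 8) + 1 = 1.
Step 4. [(x + 8) + 1 = 1] peel the +1: subtract 1 from each side, so sub: x + 8 = 0.
Step 5. [x + 8 = 0] the outer +8 inverts by subtracting 8 ⇒ sub: x = -8.

Answer: x ∈ {-8}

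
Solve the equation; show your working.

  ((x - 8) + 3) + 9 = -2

Step 1. [((x - 8) + 3) + 9 = -2] subtract 9: x sits inside (… + 9) ⇒ sub: (x - 8) + 3 = -11.
Step 2. [(x - 8) + 3 = -11] the outer +3 inverts by subtracting 3, so sub: x - 8 = -14.
Step 3. [x - 8 = -14] peel the -8: add 8 from each side ⇒ sub: x = -6.

Answer: x ∈ {-6}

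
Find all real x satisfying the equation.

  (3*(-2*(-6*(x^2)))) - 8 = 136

Step 1. [(3*(-2*(-6*(x^2)))) - 8 = 136] -8 is outermost — add 8 both sides. So sub: 3*(-2*(-6*(x^2))) = 144.
Step 2. [3*(-2*(-6*(x^2))) = 144] LHS = 3·(…); ÷3 both sides. So div: -2*(-6*(x^2)) = 48.
Step 3. [-2*(-6*(x^2)) = 48] leading coefficient -2: divide by -2 ⇒ div: -6*(x^2) = -24.
Step 4. [-6*(x^2) = -24] LHS = -6·(…); ÷-6 both sides. So div: x^2 = 4.
Step 5. [x^2 = 4] √ both sides: 4 ≥ 0 gives two branches. So sqrt: x = 2 or -2.

Answer: x ∈ {-2, 2}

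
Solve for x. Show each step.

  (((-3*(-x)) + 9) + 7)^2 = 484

Step 1. [(((-3*(-x)) + 9) + 7)^2 = 484] √ both sides: 484 ≥ 0 gives two branches, so sqrt: ((-3*(-x)) + 9) + 7 = 22 or -22.
Step 2. [((-3*(-x)) + 9) + 7 = 22 or -22] 7 comes off first (subtract 7), so sub: (-3*(-x)) + 9 = 15 or -29.
Step 3. [(-3*(-x)) + 9 = 15 or -29] the outer +9 inverts by subtracting 9. So sub: -3*(-x) = 6 or -38.
Step 4. [-3*(-x) = 6 or -38] divide by the outer -3. So div: -x = -2 or 38/3.
Step 5. [-x = -2 or 38/3] flip signs both sides, so neg: x = 2 or -38/3.

Answer: x ∈ {-38/3, 2}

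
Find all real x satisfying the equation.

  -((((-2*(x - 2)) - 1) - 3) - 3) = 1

Step 1. [-((((-2*(x - 2)) - 1) - 3) - 3) = 1] LHS negated; negate both sides. So neg: (((-2*(x - 2)) - 1) - 3) - 3 = -1.
Step 2. [(((-2*(x - 2)) - 1) - 3) - 3 = -1] -3 is outermost — add 3 both sides ⇒ sub: ((-2*(x - 2)) - 1) - 3 = 2.
Step 3. [((-2*(x - 2)) - 1) - 3 = 2] peel the -3: add 3 from each side. So sub: (-2*(x - 2)) - 1 = 5.
Step 4. [(-2*(x - 2)) - 1 = 5] add 1: x sits inside (… - 1), so sub: -2*(x - 2) = 6.
Step 5. [-2*(x - 2) = 6] -2 out front; divide by -2 ⇒ div: x - 2 = -3.
Step 6. [x - 2 = -3] the outer -2 inverts by adding 2 ⇒ sub: x = -1.

Answer: x ∈ {-1}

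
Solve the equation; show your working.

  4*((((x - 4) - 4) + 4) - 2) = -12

Step 1. [4*((((x - 4) - 4) + 4) - 2) = -12] LHS = 4·(…); ÷4 both sides, so div: (((x - 4) - 4) + 4) - 2 = -3.
Step 2. [(((x - 4) - 4) + 4) - 2 = -3] add 2: x sits inside (… - 2), so sub: ((x - 4) - 4) + 4 = -1.
Step 3. [((x - 4) - 4) + 4 = -1] peel the +4: subtract 4 from each side, so sub: (x - 4) - 4 = -5.
Step 4. [(x - 4) - 4 = -5] add 4: x sits inside (… - 4) ⇒ sub: x - 4 = -1.
Step 5. [x - 4 = -1] peel the -4: add 4 from each side. So sub: x = 3.

Answer: x ∈ {3}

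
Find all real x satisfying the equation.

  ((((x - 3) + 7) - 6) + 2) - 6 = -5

Step 1. [((((x - 3) + 7) - 6) + 2) - 6 = -5] the outer -6 inverts by adding 6 ⇒ sub: (((x - 3) + 7) - 6) + 2 = 1.
Step 2. [(((x - 3) + 7) - 6) + 2 = 1] 2 comes off first (subtract 2) ⇒ sub: ((x - 3) + 7) - 6 = -1.
Step 3. [((x - 3) + 7) - 6 = -1] add 6: x sits inside (… - 6) ⇒ sub: (x - 3) + 7 = 5.
Step 4. [(x - 3) + 7 = 5] peel the +7: subtract 7 from each side ⇒ sub: x - 3 = -2.
Step 5. [x - 3 = -2] the outer -3 inverts by adding 3. So sub: x = 1.

Answer: x ∈ {1}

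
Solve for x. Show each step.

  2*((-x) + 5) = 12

Step 1. [2*((-x) + 5) = 12] LHS = 2·(…); ÷2 both sides, so div: (-x) + 5 = 6.
Step 2. [(-x) + 5 = 6] +5 is outermost — subtract 5 both sides. So sub: -x = 1.
Step 3. [-x = 1] flip signs both sides. So neg: x = -1.

Answer: x ∈ {-1}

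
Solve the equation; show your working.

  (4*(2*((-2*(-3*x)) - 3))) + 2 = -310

Step 1. [(4*(2*((-2*(-3*x)) - 3))) + 2 = -310] 2 comes off first (subtract 2). So sub: 4*(2*((-2*(-3*x)) - 3)) = -312.
Step 2. [4*(2*((-2*(-3*x)) - 3)) = -312] divide by the outer 4 ⇒ div: 2*((-2*(-3*x)) - 3) = -78.
Step 3. [2*((-2*(-3*x)) - 3) = -78] LHS = 2·(…); ÷2 both sides. So div: (-2*(-3*x)) - 3 = -39.
Step 4. [(-2*(-3*x)) - 3 = -39] -3 is outermost — add 3 both sides. So sub: -2*(-3*x) = -36.
Step 5. [-2*(-3*x) = -36] -2 out front; divide by -2 ⇒ div: -3*x = 18.
Step 6. [-3*x = 18] -3·(inner) — divide through by -3 ⇒ div: x = -6.

Answer: x ∈ {-6}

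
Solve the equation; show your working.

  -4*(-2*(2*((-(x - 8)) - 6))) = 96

Step 1. [-4*(-2*(2*((-(x - 8)) - 6))) = 96] leading coefficient -4: divide by -4 ⇒ div: -2*(2*((-(x - 8)) - 6)) = -24.
Step 2. [-2*(2*((-(x - 8)) - 6)) = -24] -2·(inner) — divide through by -2 ⇒ div: 2*((-(x - 8)) - 6) = 12.
Step 3. [2*((-(x - 8)) - 6) = 12] divide by the outer 2, so div: (-(x - 8)) - 6 = 6.
Step 4. [(-(x - 8)) - 6 = 6] add 6: x sits inside (… - 6), so sub: -(x - 8) = 12.
Step 5. [-(x - 8) = 12] LHS negated; negate both sides ⇒ neg: x - 8 = -12.
Step 6. [x - 8 = -12] -8 is outermost — add 8 both sides, so sub: x = -4.

Answer: x ∈ {-4}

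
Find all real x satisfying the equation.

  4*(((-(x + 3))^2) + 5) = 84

Step 1. [4*(((-(x + 3))^2) + 5) = 84] divide by the outer 4, so div: ((-(x + 3))^2) + 5 = 21.
Step 2. [((-(x + 3))^2) + 5 = 21] the outer +5 inverts by subtracting 5, so sub: (-(x + 3))^2 = 16.
Step 3. [(-(x + 3))^2 = 16] 16 ≥ 0, LHS is (·)² — take ±√ ⇒ sqrt: -(x + 3) = 4 or -4.
Step 4. [-(x + 3) = 4 or -4] leading − — multiply by −1. So neg: x + 3 = -4 or 4.
Step 5. [x + 3 = -4 or 4] +3 is outermost — subtract 3 both sides, so sub: x = -7 or 1.

Answer: x ∈ {-7, 1}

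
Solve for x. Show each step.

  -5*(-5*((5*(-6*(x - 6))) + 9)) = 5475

Step 1. [-5*(-5*((5*(-6*(x - 6))) + 9)) = 5475] leading coefficient -5: divide by -5, so div: -5*((5*(-6*(x - 6))) + 9) = -1095.
Step 2. [-5*((5*(-6*(x - 6))) + 9) = -1095] divide by the outer -5. So div: (5*(-6*(x - 6))) + 9 = 219.
Step 3. [(5*(-6*(x - 6))) + 9 = 219] +9 is outermost — subtract 9 both sides. So sub: 5*(-6*(x - 6)) = 210.
Step 4. [5*(-6*(x - 6)) = 210] 5 out front; divide by 5. So div: -6*(x - 6) = 42.
Step 5. [-6*(x - 6) = 42] LHS = -6·(…); ÷-6 both sides ⇒ div: x - 6 = -7.
Step 6. [x - 6 = -7] peel the -6: add 6 from each side ⇒ sub: x = -1.

Answer: x ∈ {-1}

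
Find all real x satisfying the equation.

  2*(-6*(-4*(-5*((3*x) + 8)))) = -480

Step 1. [2*(-6*(-4*(-5*((3*x) + 8)))) = -480] leading coefficient 2: divide by 2, so div: -6*(-4*(-5*((3*x) + 8))) = -240.
Step 2. [-6*(-4*(-5*((3*x) + 8))) = -240] -6·(inner) — divide through by -6 ⇒ div: -4*(-5*((3*x) + 8)) = 40.
Step 3. [-4*(-5*((3*x) + 8)) = 40] leading coefficient -4: divide by -4. So div: -5*((3*x) + 8) = -10.
Step 4. [-5*((3*x) + 8) = -10] divide by the outer -5. So div: (3*x) + 8 = 2.
Step 5. [(3*x) + 8 = 2] the outer +8 inverts by subtracting 8. So sub: 3*x = -6.
Step 6. [3*x = -6] leading coefficient 3: divide by 3 ⇒ div: x = -2.

Answer: x ∈ {-2}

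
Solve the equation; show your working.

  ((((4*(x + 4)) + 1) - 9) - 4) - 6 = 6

Step 1. [((((4*(x + 4)) + 1) - 9) - 4) - 6 = 6] the outer -6 inverts by adding 6. So sub: (((4*(x + 4)) + 1) - 9) - 4 = 12.
Step 2. [(((4*(x + 4)) + 1) - 9) - 4 = 12] the outer -4 inverts by adding 4. So sub: ((4*(x + 4)) + 1) - 9 = 16.
Step 3. [((4*(x + 4)) + 1) - 9 = 16] 9 comes off first (add 9). So sub: (4*(x + 4)) + 1 = 25.
Step 4. [(4*(x + 4)) + 1 = 25] peel the +1: subtract 1 from each side, so sub: 4*(x + 4) = 24.
Step 5. [4*(x + 4) = 24] divide by the outer 4. So div: x + 4 = 6.
Step 6. [x + 4 = 6] 4 comes off first (subtract 4) ⇒ sub: x = 2.

Answer: x ∈ {2}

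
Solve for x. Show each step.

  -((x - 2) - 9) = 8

Step 1. [-((x - 2) - 9) = 8] flip signs both sides ⇒ neg: (x - 2) - 9 = -8.
Step 2. [(x - 2) - 9 = -8] 9 comes off first (add 9) ⇒ sub: x - 2 = 1.
Step 3. [x - 2 = 1] the outer -2 inverts by adding 2 ⇒ sub: x = 3.

Answer: x ∈ {3}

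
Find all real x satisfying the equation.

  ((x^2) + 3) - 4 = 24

Step 1. [((x^2) + 3) - 4 = 24] -4 is outermost — add 4 both sides ⇒ sub: (x^2) + 3 = 28.
Step 2. [(x^2) + 3 = 28] peel the +3: subtract 3 from each side ⇒ sub: x^2 = 25.
Step 3. [x^2 = 25] √ both sides: 25 ≥ 0 gives two branches ⇒ sqrt: x = 5 or -5.

Answer: x ∈ {-5, 5}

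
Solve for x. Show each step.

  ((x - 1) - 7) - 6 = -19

Step 1. [((x - 1) - 7) - 6 = -19] the outer -6 inverts by adding 6, so sub: (x - 1) - 7 = -13.
Step 2. [(x - 1) - 7 = -13] add 7: x sits inside (… - 7) ⇒ sub: x - 1 = -6.
Step 3. [x - 1 = -6] the outer -1 inverts by adding 1 ⇒ sub: x = -5.

Answer: x ∈ {-5}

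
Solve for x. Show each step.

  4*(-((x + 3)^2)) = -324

Step 1. [4*(-((x + 3)^2)) = -324] 4 out front; divide by 4 ⇒ div: -((x + 3)^2) = -81.
Step 2. [-((x + 3)^2) = -81] flip signs both sides, so neg: (x + 3)^2 = 81.
Step 3. [(x + 3)^2 = 81] 81 ≥ 0, LHS is (·)² — take ±√. So sqrt: x + 3 = 9 or -9.
Step 4. [x + 3 = 9 or -9] peel the +3: subtract 3 from each side. So sub: x = 6 or -12.

Answer: x ∈ {-12, 6}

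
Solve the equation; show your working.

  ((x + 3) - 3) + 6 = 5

Step 1. [((x + 3) - 3) + 6 = 5] subtract 6: x sits inside (… + 6), so sub: (x + 3) - 3 = -1.
Step 2. [(x + 3) - 3 = -1] peel the -3: add 3 from each side. So sub: x + 3 = 2.
Step 3. [x + 3 = 2] 3 comes off first (subtract 3). So sub: x = -1.

Answer: x ∈ {-1}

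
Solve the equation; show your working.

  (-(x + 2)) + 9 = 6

Step 1. [(-(x + 2)) + 9 = 6] +9 is outermost — subtract 9 both sides ⇒ sub: -(x + 2) = -3.
Step 2. [-(x + 2) = -3] flip signs both sides, so neg: x + 2 = 3.
Step 3. [x + 2 = 3] the outer +2 inverts by subtracting 2 ⇒ sub: x = 1.

Answer: x ∈ {1}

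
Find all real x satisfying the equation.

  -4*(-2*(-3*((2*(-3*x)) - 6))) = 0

Step 1. [-4*(-2*(-3*((2*(-3*x)) - 6))) = 0] -4·(inner) — divide through by -4, so div: -2*(-3*((2*(-3*x)) - 6)) = 0.
Step 2. [-2*(-3*((2*(-3*x)) - 6)) = 0] -2·(inner) — divide through by -2 ⇒ div: -3*((2*(-3*x)) - 6) = 0.
Step 3. [-3*((2*(-3*x)) - 6) = 0] divide by the outer -3. So div: (2*(-3*x)) - 6 = 0.
Step 4. [(2*(-3*x)) - 6 = 0] 2 | LHS and 2 | 0: pull 2 out, so factor: (-3*x) - 3 = 0.
Step 5. [(-3*x) - 3 = 0] -3 is outermost — add 3 both sides, so sub: -3*x = 3.
Step 6. [-3*x = 3] -3 out front; divide by -3. So div: x = -1.

Answer: x ∈ {-1}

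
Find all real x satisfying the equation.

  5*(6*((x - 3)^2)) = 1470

Step 1. [5*(6*((x - 3)^2)) = 1470] LHS = 5·(…); ÷5 both sides ⇒ div: 6*((x - 3)^2) = 294.
Step 2. [6*((x - 3)^2) = 294] 6·(inner) — divide through by 6 ⇒ div: (x - 3)^2 = 49.
Step 3. [(x - 3)^2 = 49] LHS squared, RHS 49 ≥ 0: apply √ (±) ⇒ sqrt: x - 3 = 7 or -7.
Step 4. [x - 3 = 7 or -7] 3 comes off first (add 3) ⇒ sub: x = 10 or -4.

Answer: x ∈ {-4, 10}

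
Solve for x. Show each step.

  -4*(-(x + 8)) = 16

Step 1. [-4*(-(x + 8)) = 16] leading coefficient -4: divide by -4. So div: -(x + 8) = -4.
Step 2. [-(x + 8) = -4] LHS negated; negate both sides, so neg: x + 8 = 4.
Step 3. [x + 8 = 4] subtract 8: x sits inside (… + 8). So sub: x = -4.

Answer: x ∈ {-4}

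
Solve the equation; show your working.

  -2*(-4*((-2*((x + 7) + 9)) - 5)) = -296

Step 1. [-2*(-4*((-2*((x + 7) + 9)) - 5)) = -296] LHS = -2·(…); ÷-2 both sides, so div: -4*((-2*((x + 7) + 9)) - 5) = 148.
Step 2. [-4*((-2*((x + 7) + 9)) - 5) = 148] -4·(inner) — divide through by -4. So div: (-2*((x + 7) + 9)) - 5 = -37.
Step 3. [(-2*((x + 7) + 9)) - 5 = -37] add 5: x sits inside (… - 5), so sub: -2*((x + 7) + 9) = -32.
Step 4. [-2*((x + 7) + 9) = -32] leading coefficient -2: divide by -2, so div: (x + 7) + 9 = 16.
Step 5. [(x + 7) + 9 = 16] 9 comes off first (subtract 9), so sub: x + 7 = 7.
Step 6. [x + 7 = 7] the outer +7 inverts by subtracting 7, so sub: x = 0.

Answer: x ∈ {0}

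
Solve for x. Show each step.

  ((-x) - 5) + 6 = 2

Step 1. [((-x) - 5) + 6 = 2] +6 is outermost — subtract 6 both sides, so sub: (-x) - 5 = -4.
Step 2. [(-x) - 5 = -4] -5 is outermost — add 5 both sides, so sub: -x = 1.
Step 3. [-x = 1] flip signs both sides ⇒ neg: x = -1.

Answer: x ∈ {-1}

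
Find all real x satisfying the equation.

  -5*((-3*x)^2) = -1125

Step 1. [-5*((-3*x)^2) = -1125] -5·(inner) — divide through by -5, so div: (-3*x)^2 = 225.
Step 2. [(-3*x)^2 = 225] LHS squared, RHS 225 ≥ 0: apply √ (±) ⇒ sqrt: -3*x = 15 or -15.
Step 3. [-3*x = 15 or -15] -3 out front; divide by -3. So div: x = -5 or 5.

Answer: x ∈ {-5, 5}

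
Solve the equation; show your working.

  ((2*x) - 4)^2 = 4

Step 1. [((2*x) - 4)^2 = 4] 4 ≥ 0, LHS is (·)² — take ±√ ⇒ sqrt: (2*x) - 4 = 2 or -2.
Step 2. [(2*x) - 4 = 2 or -2] add 4: x sits inside (… - 4) ⇒ sub: 2*x = 6 or 2.
Step 3. [2*x = 6 or 2] leading coefficient 2: divide by 2, so div: x = 3 or 1.

Answer: x ∈ {1, 3}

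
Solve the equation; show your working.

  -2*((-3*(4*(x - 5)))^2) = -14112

Step 1. [-2*((-3*(4*(x - 5)))^2) = -14112] -2 out front; divide by -2. So div: (-3*(4*(x - 5)))^2 = 7056.
Step 2. [(-3*(4*(x - 5)))^2 = 7056] 7056 ≥ 0, LHS is (·)² — take ±√. So sqrt: -3*(4*(x - 5)) = 84 or -84.
Step 3. [-3*(4*(x - 5)) = 84 or -84] divide by the outer -3 ⇒ div: 4*(x - 5) = -28 or 28.
Step 4. [4*(x - 5) = -28 or 28] divide by the outer 4 ⇒ div: x - 5 = -7 or 7.
Step 5. [x - 5 = -7 or 7] 5 comes off first (add 5) ⇒ sub: x = -2 or 12.

Answer: x ∈ {-2, 12}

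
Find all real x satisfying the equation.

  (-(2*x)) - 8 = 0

Step 1. [(-(2*x)) - 8 = 0] peel the -8: add 8 from each side ⇒ sub: -(2*x) = 8.
Step 2. [-(2*x) = 8] LHS negated; negate both sides. So neg: 2*x = -8.
Step 3. [2*x = -8] LHS = 2·(…); ÷2 both sides. So div: x = -4.

Answer: x ∈ {-4}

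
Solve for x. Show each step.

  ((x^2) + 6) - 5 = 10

Step 1. [((x^2) + 6) - 5 = 10] 5 comes off first (add 5) ⇒ sub: (x^2) + 6 = 15.
Step 2. [(x^2) + 6 = 15] +6 is outermost — subtract 6 both sides, so sub: x^2 = 9.
Step 3. [x^2 = 9] LHS squared, RHS 9 ≥ 0: apply √ (±). So sqrt: x = 3 or -3.

Answer: x ∈ {-3, 3}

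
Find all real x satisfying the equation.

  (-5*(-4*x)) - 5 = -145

Step 1. [(-5*(-4*x)) - 5 = -145] -5 is outermost — add 5 both sides. So sub: -5*(-4*x) = -140.
Step 2. [-5*(-4*x) = -140] LHS = -5·(…); ÷-5 both sides. So div: -4*x = 28.
Step 3. [-4*x = 28] divide by the outer -4 ⇒ div: x = -7.

Answer: x ∈ {-7}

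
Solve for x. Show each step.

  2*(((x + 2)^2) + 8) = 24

Step 1. [2*(((x + 2)^2) + 8) = 24] 2·(inner) — divide through by 2 ⇒ div: ((x + 2)^2) + 8 = 12.
Step 2. [((x + 2)^2) + 8 = 12] peel the +8: subtract 8 from each side, so sub: (x + 2)^2 = 4.
Step 3. [(x + 2)^2 = 4] √ both sides: 4 ≥ 0 gives two branches, so sqrt: x + 2 = 2 or -2.
Step 4. [x + 2 = 2 or -2] 2 comes off first (subtract 2). So sub: x = 0 or -4.

Answer: x ∈ {-4, 0}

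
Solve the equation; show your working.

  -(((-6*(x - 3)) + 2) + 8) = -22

Step 1. [-(((-6*(x - 3)) + 2) + 8) = -22] LHS negated; negate both sides, so neg: ((-6*(x - 3)) + 2) + 8 = 22.
Step 2. [((-6*(x - 3)) + 2) + 8 = 22] +8 is outermost — subtract 8 both sides. So sub: (-6*(x - 3)) + 2 = 14.
Step 3. [(-6*(x - 3)) + 2 = 14] subtract 2: x sits inside (… + 2). So sub: -6*(x - 3) = 12.
Step 4. [-6*(x - 3) = 12] -6·(inner) — divide through by -6, so div: x - 3 = -2.
Step 5. [x - 3 = -2] the outer -3 inverts by adding 3 ⇒ sub: x = 1.

Answer: x ∈ {1}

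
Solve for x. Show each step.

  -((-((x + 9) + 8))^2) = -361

Step 1. [-((-((x + 9) + 8))^2) = -361] flip signs both sides ⇒ neg: (-((x + 9) + 8))^2 = 361.
Step 2. [(-((x + 9) + 8))^2 = 361] 361 ≥ 0, LHS is (·)² — take ±√. So sqrt: -((x + 9) + 8) = 19 or -19.
Step 3. [-((x + 9) + 8) = 19 or -19] LHS negated; negate both sides. So neg: (x + 9) + 8 = -19 or 19.
Step 4. [(x + 9) + 8 = -19 or 19] subtract 8: x sits inside (… + 8). So sub: x + 9 = -27 or 11.
Step 5. [x + 9 = -27 or 11] subtract 9: x sits inside (… + 9), so sub: x = -36 or 2.

Answer: x ∈ {-36, 2}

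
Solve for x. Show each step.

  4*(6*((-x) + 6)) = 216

Step 1. [4*(6*((-x) + 6)) = 216] leading coefficient 4: divide by 4. So div: 6*((-x) + 6) = 54.
Step 2. [6*((-x) + 6) = 54] LHS = 6·(…); ÷6 both sides, so div: (-x) + 6 = 9.
Step 3. [(-x) + 6 = 9] +6 is outermost — subtract 6 both sides, so sub: -x = 3.
Step 4. [-x = 3] flip signs both sides, so neg: x = -3.

Answer: x ∈ {-3}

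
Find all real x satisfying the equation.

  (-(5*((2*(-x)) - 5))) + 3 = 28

Step 1. [(-(5*((2*(-x)) - 5))) + 3 = 28] subtract 3: x sits inside (… + 3) ⇒ sub: -(5*((2*(-x)) - 5)) = 25.
Step 2. [-(5*((2*(-x)) - 5)) = 25] LHS negated; negate both sides. So neg: 5*((2*(-x)) - 5) = -25.
Step 3. [5*((2*(-x)) - 5) = -25] divide by the outer 5. So div: (2*(-x)) - 5 = -5.
Step 4. [(2*(-x)) - 5 = -5] peel the -5: add 5 from each side, so sub: 2*(-x) = 0.
Step 5. [2*(-x) = 0] divide by the outer 2 ⇒ div: -x = 0.
Step 6. [-x = 0] leading − — multiply by −1. So neg: x = 0.

Answer: x ∈ {0}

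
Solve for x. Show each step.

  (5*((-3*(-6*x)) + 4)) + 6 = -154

Step 1. [(5*((-3*(-6*x)) + 4)) + 6 = -154] the outer +6 inverts by subtracting 6. So sub: 5*((-3*(-6*x)) + 4) = -160.
Step 2. [5*((-3*(-6*x)) + 4) = -160] leading coefficient 5: divide by 5. So div: (-3*(-6*x)) + 4 = -32.
Step 3. [(-3*(-6*x)) + 4 = -32] subtract 4: x sits inside (… + 4) ⇒ sub: -3*(-6*x) = -36.
Step 4. [-3*(-6*x) = -36] leading coefficient -3: divide by -3. So div: -6*x = 12.
Step 5. [-6*x = 12] LHS = -6·(…); ÷-6 both sides, so div: x = -2.

Answer: x ∈ {-2}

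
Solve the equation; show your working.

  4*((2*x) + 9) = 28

Step 1. [4*((2*x) + 9) = 28] divide by the outer 4, so div: (2*x) + 9 = 7.
Step 2. [(2*x) + 9 = 7] 9 comes off first (subtract 9) ⇒ sub: 2*x = -2.
Step 3. [2*x = -2] LHS = 2·(…); ÷2 both sides, so div: x = -1.

Answer: x ∈ {-1}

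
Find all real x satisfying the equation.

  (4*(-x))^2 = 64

Step 1. [(4*(-x))^2 = 64] 64 ≥ 0, LHS is (·)² — take ±√, so sqrt: 4*(-x) = 8 or -8.
Step 2. [4*(-x) = 8 or -8] 4 out front; divide by 4, so div: -x = 2 or -2.
Step 3. [-x = 2 or -2] LHS negated; negate both sides. So neg: x = -2 or 2.

Answer: x ∈ {-2, 2}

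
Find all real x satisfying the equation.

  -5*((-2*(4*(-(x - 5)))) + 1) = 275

Step 1. [-5*((-2*(4*(-(x - 5)))) + 1) = 275] -5·(inner) — divide through by -5. So div: (-2*(4*(-(x - 5)))) + 1 = -55.
Step 2. [(-2*(4*(-(x - 5)))) + 1 = -55] the outer +1 inverts by subtracting 1, so sub: -2*(4*(-(x - 5))) = -56.
Step 3. [-2*(4*(-(x - 5))) = -56] -2 out front; divide by -2. So div: 4*(-(x - 5)) = 28.
Step 4. [4*(-(x - 5)) = 28] divide by the outer 4. So div: -(x - 5) = 7.
Step 5. [-(x - 5) = 7] flip signs both sides. So neg: x - 5 = -7.
Step 6. [x - 5 = -7] -5 is outermost — add 5 both sides. So sub: x = -2.

Answer: x ∈ {-2}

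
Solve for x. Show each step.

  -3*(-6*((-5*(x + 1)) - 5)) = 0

Step 1. [-3*(-6*((-5*(x + 1)) - 5)) = 0] -3·(inner) — divide through by -3. So div: -6*((-5*(x + 1)) - 5) = 0.
Step 2. [-6*((-5*(x + 1)) - 5) = 0] LHS = -6·(…); ÷-6 both sides, so div: (-5*(x + 1)) - 5 = 0.
Step 3. [(-5*(x + 1)) - 5 = 0] add 5: x sits inside (… - 5) ⇒ sub: -5*(x + 1) = 5.
Step 4. [-5*(x + 1) = 5] -5 out front; divide by -5 ⇒ div: x + 1 = -1.
Step 5. [x + 1 = -1] +1 is outermost — subtract 1 both sides, so sub: x = -2.

Answer: x ∈ {-2}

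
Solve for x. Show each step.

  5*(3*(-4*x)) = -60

Step 1. [5*(3*(-4*x)) = -60] divide by the outer 5, so div: 3*(-4*x) = -12.
Step 2. [3*(-4*x) = -12] 3·(inner) — divide through by 3 ⇒ div: -4*x = -4.
Step 3. [-4*x = -4] LHS = -4·(…); ÷-4 both sides. So div: x = 1.

Answer: x ∈ {1}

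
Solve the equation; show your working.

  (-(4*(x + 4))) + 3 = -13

Step 1. [(-(4*(x + 4))) + 3 = -13] peel the +3: subtract 3 from each side ⇒ sub: -(4*(x + 4)) = -16.
Step 2. [-(4*(x + 4)) = -16] flip signs both sides, so neg: 4*(x + 4) = 16.
Step 3. [4*(x + 4) = 16] 4·(inner) — divide through by 4, so div: x + 4 = 4.
Step 4. [x + 4 = 4] 4 comes off first (subtract 4) ⇒ sub: x = 0.

Answer: x ∈ {0}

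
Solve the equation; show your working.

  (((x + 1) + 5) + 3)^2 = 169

Step 1. [(((x + 1) + 5) + 3)^2 = 169] LHS squared, RHS 169 ≥ 0: apply √ (±), so sqrt: ((x + 1) + 5) + 3 = 13 or -13.
Step 2. [((x + 1) + 5) + 3 = 13 or -13] subtract 3: x sits inside (… + 3) ⇒ sub: (x + 1) + 5 = 10 or -16.
Step 3. [(x + 1) + 5 = 10 or -16] 5 comes off first (subtract 5) ⇒ sub: x + 1 = 5 or -21.
Step 4. [x + 1 = 5 or -21] 1 comes off first (subtract 1). So sub: x = 4 or -22.

Answer: x ∈ {-22, 4}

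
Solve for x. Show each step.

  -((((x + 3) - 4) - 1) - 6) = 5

Step 1. [-((((x + 3) - 4) - 1) - 6) = 5] LHS negated; negate both sides. So neg: (((x + 3) - 4) - 1) - 6 = -5.
Step 2. [(((x + 3) - 4) - 1) - 6 = -5] -6 is outermost — add 6 both sides. So sub: ((x + 3) - 4) - 1 = 1.
Step 3. [((x + 3) - 4) - 1 = 1] peel the -1: add 1 from each side, so sub: (x + 3) - 4 = 2.
Step 4. [(x + 3) - 4 = 2] add 4: x sits inside (… - 4) ⇒ sub: x + 3 = 6.
Step 5. [x + 3 = 6] +3 is outermost — subtract 3 both sides ⇒ sub: x = 3.

Answer: x ∈ {3}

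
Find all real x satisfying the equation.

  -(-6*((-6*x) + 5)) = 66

Step 1. [-(-6*((-6*x) + 5)) = 66] flip signs both sides, so neg: -6*((-6*x) + 5) = -66.
Step 2. [-6*((-6*x) + 5) = -66] leading coefficient -6: divide by -6, so div: (-6*x) + 5 = 11.
Step 3. [(-6*x) + 5 = 11] the outer +5 inverts by subtracting 5, so sub: -6*x = 6.
Step 4. [-6*x = 6] leading coefficient -6: divide by -6, so div: x = -1.

Answer: x ∈ {-1}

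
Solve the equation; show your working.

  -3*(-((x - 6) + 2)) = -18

Step 1. [-3*(-((x - 6) + 2)) = -18] -3 out front; divide by -3. So div: -((x - 6) + 2) = 6.
Step 2. [-((x - 6) + 2) = 6] leading − — multiply by −1 ⇒ neg: (x - 6) + 2 = -6.
Step 3. [(x - 6) + 2 = -6] 2 comes off first (subtract 2), so sub: x - 6 = -8.
Step 4. [x - 6 = -8] peel the -6: add 6 from each side ⇒ sub: x = -2.

Answer: x ∈ {-2}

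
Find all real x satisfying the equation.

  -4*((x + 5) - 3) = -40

Step 1. [-4*((x + 5) - 3) = -40] LHS = -4·(…); ÷-4 both sides ⇒ div: (x + 5) - 3 = 10.
Step 2. [(x + 5) - 3 = 10] 3 comes off first (add 3) ⇒ sub: x + 5 = 13.
Step 3. [x + 5 = 13] +5 is outermost — subtract 5 both sides ⇒ sub: x = 8.

Answer: x ∈ {8}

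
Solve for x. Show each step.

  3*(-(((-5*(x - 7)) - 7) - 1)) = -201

Step 1. [3*(-(((-5*(x - 7)) - 7) - 1)) = -201] LHS = 3·(…); ÷3 both sides ⇒ div: -(((-5*(x - 7)) - 7) - 1) = -67.
Step 2. [-(((-5*(x - 7)) - 7) - 1) = -67] flip signs both sides, so neg: ((-5*(x - 7)) - 7) - 1 = 67.
Step 3. [((-5*(x - 7)) - 7) - 1 = 67] -1 is outermost — add 1 both sides. So sub: (-5*(x - 7)) - 7 = 68.
Step 4. [(-5*(x - 7)) - 7 = 68] 7 comes off first (add 7), so sub: -5*(x - 7) = 75.
Step 5. [-5*(x - 7) = 75] leading coefficient -5: divide by -5 ⇒ div: x - 7 = -15.
Step 6. [x - 7 = -15] -7 is outermost — add 7 both sides ⇒ sub: x = -8.

Answer: x ∈ {-8}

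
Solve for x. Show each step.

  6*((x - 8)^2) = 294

Step 1. [6*((x - 8)^2) = 294] 6·(inner) — divide through by 6 ⇒ div: (x - 8)^2 = 49.
Step 2. [(x - 8)^2 = 49] LHS squared, RHS 49 ≥ 0: apply √ (±) ⇒ sqrt: x - 8 = 7 or -7.
Step 3. [x - 8 = 7 or -7] the outer -8 inverts by adding 8. So sub: x = 15 or 1.

Answer: x ∈ {1, 15}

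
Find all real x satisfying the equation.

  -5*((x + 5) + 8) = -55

Step 1. [-5*((x + 5) + 8) = -55] LHS = -5·(…); ÷-5 both sides. So div: (x + 5) + 8 = 11.
Step 2. [(x + 5) + 8 = 11] 8 comes off first (subtract 8) ⇒ sub: x + 5 = 3.
Step 3. [x + 5 = 3] subtract 5: x sits inside (… + 5) ⇒ sub: x = -2.

Answer: x ∈ {-2}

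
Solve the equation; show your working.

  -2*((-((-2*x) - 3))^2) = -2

Step 1. [-2*((-((-2*x) - 3))^2) = -2] -2·(inner) — divide through by -2. So div: (-((-2*x) - 3))^2 = 1.
Step 2. [(-((-2*x) - 3))^2 = 1] 1 ≥ 0, LHS is (·)² — take ±√, so sqrt: -((-2*x) - 3) = 1 or -1.
Step 3. [-((-2*x) - 3) = 1 or -1] flip signs both sides. So neg: (-2*x) - 3 = -1 or 1.
Step 4. [(-2*x) - 3 = -1 or 1] 3 comes off first (add 3). So sub: -2*x = 2 or 4.
Step 5. [-2*x = 2 or 4] -2 out front; divide by -2. So div: x = -1 or -2.

Answer: x ∈ {-2, -1}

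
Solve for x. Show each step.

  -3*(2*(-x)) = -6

Step 1. [-3*(2*(-x)) = -6] leading coefficient -3: divide by -3. So div: 2*(-x) = 2.
Step 2. [2*(-x) = 2] leading coefficient 2: divide by 2, so div: -x = 1.
Step 3. [-x = 1] flip signs both sides. So neg: x = -1.

Answer: x ∈ {-1}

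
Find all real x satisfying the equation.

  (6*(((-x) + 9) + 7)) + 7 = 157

Step 1. [(6*(((-x) + 9) + 7)) + 7 = 157] the outer +7 inverts by subtracting 7 ⇒ sub: 6*(((-x) + 9) + 7) = 150.
Step 2. [6*(((-x) + 9) + 7) = 150] 6·(inner) — divide through by 6, so div: ((-x) + 9) + 7 = 25.
Step 3. [((-x) + 9) + 7 = 25] the outer +7 inverts by subtracting 7, so sub: (-x) + 9 = 18.
Step 4. [(-x) + 9 = 18] 9 comes off first (subtract 9), so sub: -x = 9.
Step 5. [-x = 9] leading − — multiply by −1 ⇒ neg: x = -9.

Answer: x ∈ {-9}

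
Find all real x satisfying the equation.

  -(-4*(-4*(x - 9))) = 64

Step 1. [-(-4*(-4*(x - 9))) = 64] flip signs both sides. So neg: -4*(-4*(x - 9)) = -64.
Step 2. [-4*(-4*(x - 9)) = -64] -4·(inner) — divide through by -4, so div: -4*(x - 9) = 16.
Step 3. [-4*(x - 9) = 16] -4 out front; divide by -4. So div: x - 9 = -4.
Step 4. [x - 9 = -4] 9 comes off first (add 9), so sub: x = 5.

Answer: x ∈ {5}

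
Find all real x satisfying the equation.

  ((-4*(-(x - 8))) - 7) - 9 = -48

Step 1. [((-4*(-(x - 8))) - 7) - 9 = -48] add 9: x sits inside (… - 9) ⇒ sub: (-4*(-(x - 8))) - 7 = -39.
Step 2. [(-4*(-(x - 8))) - 7 = -39] the outer -7 inverts by adding 7, so sub: -4*(-(x - 8)) = -32.
Step 3. [-4*(-(x - 8)) = -32] leading coefficient -4: divide by -4, so div: -(x - 8) = 8.
Step 4. [-(x - 8) = 8] flip signs both sides. So neg: x - 8 = -8.
Step 5. [x - 8 = -8] peel the -8: add 8 from each side ⇒ sub: x = 0.

Answer: x ∈ {0}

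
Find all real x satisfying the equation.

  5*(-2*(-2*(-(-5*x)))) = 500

Step 1. [5*(-2*(-2*(-(-5*x)))) = 500] divide by the outer 5 ⇒ div: -2*(-2*(-(-5*x))) = 100.
Step 2. [-2*(-2*(-(-5*x))) = 100] divide by the outer -2 ⇒ div: -2*(-(-5*x)) = -50.
Step 3. [-2*(-(-5*x)) = -50] leading coefficient -2: divide by -2, so div: -(-5*x) = 25.
Step 4. [-(-5*x) = 25] flip signs both sides ⇒ neg: -5*x = -25.
Step 5. [-5*x = -25] LHS = -5·(…); ÷-5 both sides, so div: x = 5.

Answer: x ∈ {5}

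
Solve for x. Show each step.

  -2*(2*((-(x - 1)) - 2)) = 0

Step 1. [-2*(2*((-(x - 1)) - 2)) = 0] divide by the outer -2 ⇒ div: 2*((-(x - 1)) - 2) = 0.
Step 2. [2*((-(x - 1)) - 2) = 0] leading coefficient 2: divide by 2, so div: (-(x - 1)) - 2 = 0.
Step 3. [(-(x - 1)) - 2 = 0] the outer -2 inverts by adding 2. So sub: -(x - 1) = 2.
Step 4. [-(x - 1) = 2] leading − — multiply by −1 ⇒ neg: x - 1 = -2.
Step 5. [x - 1 = -2] peel the -1: add 1 from each side, so sub: x = -1.

Answer: x ∈ {-1}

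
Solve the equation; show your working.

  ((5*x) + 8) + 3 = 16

Step 1. [((5*x) + 8) + 3 = 16] the outer +3 inverts by subtracting 3. So sub: (5*x) + 8 = 13.
Step 2. [(5*x) + 8 = 13] 8 comes off first (subtract 8) ⇒ sub: 5*x = 5.
Step 3. [5*x = 5] divide by the outer 5 ⇒ div: x = 1.

Answer: x ∈ {1}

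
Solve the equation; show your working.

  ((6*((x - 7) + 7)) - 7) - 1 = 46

Step 1. [((6*((x - 7) + 7)) - 7) - 1 = 46] -1 is outermost — add 1 both sides, so sub: (6*((x - 7) + 7)) - 7 = 47.
Step 2. [(6*((x - 7) + 7)) - 7 = 47] -7 is outermost — add 7 both sides, so sub: 6*((x - 7) + 7) = 54.
Step 3. [6*((x - 7) + 7) = 54] LHS = 6·(…); ÷6 both sides, so div: (x - 7) + 7 = 9.
Step 4. [(x - 7) + 7 = 9] +7 is outermost — subtract 7 both sides ⇒ sub: x - 7 = 2.
Step 5. [x - 7 = 2] -7 is outermost — add 7 both sides ⇒ sub: x = 9.

Answer: x ∈ {9}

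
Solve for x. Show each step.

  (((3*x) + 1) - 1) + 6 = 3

Step 1. [(((3*x) + 1) - 1) + 6 = 3] peel the +6: subtract 6 from each side. So sub: ((3*x) + 1) - 1 = -3.
Step 2. [((3*x) + 1) - 1 = -3] add 1: x sits inside (… - 1), so sub: (3*x) + 1 = -2.
Step 3. [(3*x) + 1 = -2] 1 comes off first (subtract 1), so sub: 3*x = -3.
Step 4. [3*x = -3] 3·(inner) — divide through by 3. So div: x = -1.

Answer: x ∈ {-1}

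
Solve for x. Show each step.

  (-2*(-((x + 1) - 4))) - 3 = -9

Step 1. [(-2*(-((x + 1) - 4))) - 3 = -9] peel the -3: add 3 from each side, so sub: -2*(-((x + 1) - 4)) = -6.
Step 2. [-2*(-((x + 1) - 4)) = -6] divide by the outer -2. So div: -((x + 1) - 4) = 3.
Step 3. [-((x + 1) - 4) = 3] flip signs both sides, so neg: (x + 1) - 4 = -3.
Step 4. [(x + 1) - 4 = -3] add 4: x sits inside (… - 4) ⇒ sub: x + 1 = 1.
Step 5. [x + 1 = 1] 1 comes off first (subtract 1), so sub: x = 0.

Answer: x ∈ {0}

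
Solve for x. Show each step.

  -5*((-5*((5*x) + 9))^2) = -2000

Step 1. [-5*((-5*((5*x) + 9))^2) = -2000] leading coefficient -5: divide by -5. So div: (-5*((5*x) + 9))^2 = 400.
Step 2. [(-5*((5*x) + 9))^2 = 400] √ both sides: 400 ≥ 0 gives two branches ⇒ sqrt: -5*((5*x) + 9) = 20 or -20.
Step 3. [-5*((5*x) + 9) = 20 or -20] -5 out front; divide by -5, so div: (5*x) + 9 = -4 or 4.
Step 4. [(5*x) + 9 = -4 or 4] +9 is outermost — subtract 9 both sides ⇒ sub: 5*x = -13 or -5.
Step 5. [5*x = -13 or -5] leading coefficient 5: divide by 5. So div: x = -13/5 or -1.

Answer: x ∈ {-13/5, -1}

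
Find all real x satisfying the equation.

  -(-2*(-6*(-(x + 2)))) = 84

Step 1. [-(-2*(-6*(-(x + 2)))) = 84] LHS negated; negate both sides. So neg: -2*(-6*(-(x + 2))) = -84.
Step 2. [-2*(-6*(-(x + 2))) = -84] -2·(inner) — divide through by -2. So div: -6*(-(x + 2)) = 42.
Step 3. [-6*(-(x + 2)) = 42] LHS = -6·(…); ÷-6 both sides, so div: -(x + 2) = -7.
Step 4. [-(x + 2) = -7] flip signs both sides, so neg: x + 2 = 7.
Step 5. [x + 2 = 7] the outer +2 inverts by subtracting 2. So sub: x = 5.

Answer: x ∈ {5}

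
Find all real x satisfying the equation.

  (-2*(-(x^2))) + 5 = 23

Step 1. [(-2*(-(x^2))) + 5 = 23] peel the +5: subtract 5 from each side, so sub: -2*(-(x^2)) = 18.
Step 2. [-2*(-(x^2)) = 18] -2·(inner) — divide through by -2, so div: -(x^2) = -9.
Step 3. [-(x^2) = -9] flip signs both sides. So neg: x^2 = 9.
Step 4. [x^2 = 9] LHS squared, RHS 9 ≥ 0: apply √ (±). So sqrt: x = 3 or -3.

Answer: x ∈ {-3, 3}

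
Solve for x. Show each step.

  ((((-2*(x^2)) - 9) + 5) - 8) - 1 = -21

Step 1. [((((-2*(x^2)) - 9) + 5) - 8) - 1 = -21] add 1: x sits inside (… - 1) ⇒ sub: (((-2*(x^2)) - 9) + 5) - 8 = -20.
Step 2. [(((-2*(x^2)) - 9) + 5) - 8 = -20] 8 comes off first (add 8). So sub: ((-2*(x^2)) - 9) + 5 = -12.
Step 3. [((-2*(x^2)) - 9) + 5 = -12] +5 is outermost — subtract 5 both sides ⇒ sub: (-2*(x^2)) - 9 = -17.
Step 4. [(-2*(x^2)) - 9 = -17] peel the -9: add 9 from each side. So sub: -2*(x^2) = -8.
Step 5. [-2*(x^2) = -8] -2·(inner) — divide through by -2, so div: x^2 = 4.
Step 6. [x^2 = 4] √ both sides: 4 ≥ 0 gives two branches ⇒ sqrt: x = 2 or -2.

Answer: x ∈ {-2, 2}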